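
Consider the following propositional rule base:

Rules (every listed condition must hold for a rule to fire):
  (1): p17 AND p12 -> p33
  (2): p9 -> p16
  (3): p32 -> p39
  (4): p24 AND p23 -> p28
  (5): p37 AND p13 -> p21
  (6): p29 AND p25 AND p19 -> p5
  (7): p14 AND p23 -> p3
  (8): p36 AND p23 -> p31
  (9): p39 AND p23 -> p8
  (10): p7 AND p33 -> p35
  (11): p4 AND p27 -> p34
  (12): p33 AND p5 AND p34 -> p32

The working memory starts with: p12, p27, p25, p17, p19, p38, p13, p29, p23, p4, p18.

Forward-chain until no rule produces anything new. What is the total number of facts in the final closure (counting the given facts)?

17

Round 1: (1) [p17 AND p12 -> p33]; (6) [p29 AND p25 AND p19 -> p5]; (11) [p4 AND p27 -> p34]. Adds p33, p5, p34.
Round 2: (12) [p33 AND p5 AND p34 -> p32]. Adds p32.
Round 3: (3) [p32 -> p39]. Adds p39.
Round 4: (9) [p39 AND p23 -> p8]. Adds p8.
Closure: {p12, p13, p17, p18, p19, p23, p25, p27, p29, p32, p33, p34, p38, p39, p4, p5, p8} — 17 facts.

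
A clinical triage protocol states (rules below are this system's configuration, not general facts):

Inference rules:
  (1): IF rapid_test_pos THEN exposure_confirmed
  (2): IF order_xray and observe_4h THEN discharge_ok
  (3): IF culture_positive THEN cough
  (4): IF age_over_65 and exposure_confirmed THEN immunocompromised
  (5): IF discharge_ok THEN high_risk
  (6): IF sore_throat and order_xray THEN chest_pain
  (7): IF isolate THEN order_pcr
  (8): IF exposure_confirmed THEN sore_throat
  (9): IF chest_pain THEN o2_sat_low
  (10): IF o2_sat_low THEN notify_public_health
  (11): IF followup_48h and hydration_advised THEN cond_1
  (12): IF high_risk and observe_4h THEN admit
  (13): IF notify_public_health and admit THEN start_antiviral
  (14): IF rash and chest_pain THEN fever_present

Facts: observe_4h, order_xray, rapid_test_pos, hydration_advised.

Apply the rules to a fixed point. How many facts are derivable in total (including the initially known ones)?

Round 1: (1) [IF rapid_test_pos THEN exposure_confirmed]; (2) [IF order_xray and observe_4h THEN discharge_ok]. New: exposure_confirmed, discharge_ok.
Round 2: (5) [IF discharge_ok THEN high_risk]; (8) [IF exposure_confirmed THEN sore_throat]. New: high_risk, sore_throat.
Round 3: (6) [IF sore_throat and order_xray THEN chest_pain]; (12) [IF high_risk and observe_4h THEN admit]. New: chest_pain, admit.
Round 4: (9) [IF chest_pain THEN o2_sat_low]. New: o2_sat_low.
Round 5: (10) [IF o2_sat_low THEN notify_public_health]. New: notify_public_health.
Round 6: (13) [IF notify_public_health and admit THEN start_antiviral]. New: start_antiviral.
Closure: {admit, chest_pain, discharge_ok, exposure_confirmed, high_risk, hydration_advised, notify_public_health, o2_sat_low, observe_4h, order_xray, rapid_test_pos, sore_throat, start_antiviral} — 13 facts.

13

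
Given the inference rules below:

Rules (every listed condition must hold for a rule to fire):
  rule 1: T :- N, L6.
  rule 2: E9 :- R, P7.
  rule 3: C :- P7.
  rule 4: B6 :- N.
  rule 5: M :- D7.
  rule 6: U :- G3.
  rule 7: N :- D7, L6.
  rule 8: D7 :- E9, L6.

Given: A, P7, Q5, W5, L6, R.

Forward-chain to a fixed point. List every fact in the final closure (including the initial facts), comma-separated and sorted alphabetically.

A, B6, C, D7, E9, L6, M, N, P7, Q5, R, T, W5

Round 1 fires rule 2, rule 3, giving E9, C.
Round 2 fires rule 8, giving D7.
Round 3 fires rule 5, rule 7, giving M, N.
Round 4 fires rule 1, rule 4, giving T, B6.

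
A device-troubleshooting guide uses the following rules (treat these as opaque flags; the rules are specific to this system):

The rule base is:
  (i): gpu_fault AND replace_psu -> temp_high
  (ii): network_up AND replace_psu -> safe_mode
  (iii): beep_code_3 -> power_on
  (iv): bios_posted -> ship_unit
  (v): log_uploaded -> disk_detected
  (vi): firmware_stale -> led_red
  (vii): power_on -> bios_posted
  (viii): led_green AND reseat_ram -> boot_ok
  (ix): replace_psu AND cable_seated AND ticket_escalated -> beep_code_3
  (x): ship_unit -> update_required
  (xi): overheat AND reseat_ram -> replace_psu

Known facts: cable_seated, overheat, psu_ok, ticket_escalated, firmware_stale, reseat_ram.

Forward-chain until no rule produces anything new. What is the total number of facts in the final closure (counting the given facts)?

Round 1 fires (vi), (xi), giving led_red, replace_psu.
Round 2 fires (ix), giving beep_code_3.
Round 3 fires (iii), giving power_on.
Round 4 fires (vii), giving bios_posted.
Round 5 fires (iv), giving ship_unit.
Round 6 fires (x), giving update_required.
Closure: {beep_code_3, bios_posted, cable_seated, firmware_stale, led_red, overheat, power_on, psu_ok, replace_psu, reseat_ram, ship_unit, ticket_escalated, update_required} — 13 facts.

13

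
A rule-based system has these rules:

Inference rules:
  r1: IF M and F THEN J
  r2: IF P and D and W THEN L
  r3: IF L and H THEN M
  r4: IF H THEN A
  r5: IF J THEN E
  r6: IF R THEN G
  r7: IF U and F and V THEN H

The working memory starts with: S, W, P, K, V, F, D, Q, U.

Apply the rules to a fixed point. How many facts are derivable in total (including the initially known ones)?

Round 1 fires r2, r7, giving L, H.
Round 2 fires r3, r4, giving M, A.
Round 3 fires r1, giving J.
Round 4 fires r5, giving E.
Closure: {A, D, E, F, H, J, K, L, M, P, Q, S, U, V, W} — 15 facts.

15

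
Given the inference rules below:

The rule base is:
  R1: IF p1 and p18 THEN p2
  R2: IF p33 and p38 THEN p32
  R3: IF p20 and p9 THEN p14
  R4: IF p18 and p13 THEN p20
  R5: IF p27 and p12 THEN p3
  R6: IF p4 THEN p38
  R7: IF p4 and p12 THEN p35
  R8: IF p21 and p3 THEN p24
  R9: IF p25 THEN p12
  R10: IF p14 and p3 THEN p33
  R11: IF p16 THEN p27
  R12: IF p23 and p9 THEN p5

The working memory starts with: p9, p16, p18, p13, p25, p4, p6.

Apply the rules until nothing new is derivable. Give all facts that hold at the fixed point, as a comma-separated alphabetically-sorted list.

Round 1: R4 [IF p18 and p13 THEN p20]; R6 [IF p4 THEN p38]; R9 [IF p25 THEN p12]; R11 [IF p16 THEN p27]. Adds p20, p38, p12, p27.
Round 2: R3 [IF p20 and p9 THEN p14]; R5 [IF p27 and p12 THEN p3]; R7 [IF p4 and p12 THEN p35]. Adds p14, p3, p35.
Round 3: R10 [IF p14 and p3 THEN p33]. Adds p33.
Round 4: R2 [IF p33 and p38 THEN p32]. Adds p32.

p12, p13, p14, p16, p18, p20, p25, p27, p3, p32, p33, p35, p38, p4, p6, p9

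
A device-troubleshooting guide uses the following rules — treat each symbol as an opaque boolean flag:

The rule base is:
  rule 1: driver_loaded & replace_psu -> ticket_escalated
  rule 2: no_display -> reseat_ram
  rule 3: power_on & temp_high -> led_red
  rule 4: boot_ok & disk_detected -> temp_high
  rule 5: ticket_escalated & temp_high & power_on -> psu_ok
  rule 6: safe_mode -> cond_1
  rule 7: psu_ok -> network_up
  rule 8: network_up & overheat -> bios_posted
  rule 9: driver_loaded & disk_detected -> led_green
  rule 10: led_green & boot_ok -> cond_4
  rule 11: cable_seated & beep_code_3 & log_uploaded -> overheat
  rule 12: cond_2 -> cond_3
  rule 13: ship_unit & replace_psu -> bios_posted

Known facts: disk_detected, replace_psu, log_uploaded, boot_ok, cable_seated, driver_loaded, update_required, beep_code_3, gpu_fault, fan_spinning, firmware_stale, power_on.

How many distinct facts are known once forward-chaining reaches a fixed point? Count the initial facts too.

21

Round 1 — rule 1, rule 4, rule 9, rule 11, derive ticket_escalated, temp_high, led_green, overheat.
Round 2 — rule 3, rule 5, rule 10, derive led_red, psu_ok, cond_4.
Round 3 — rule 7, derive network_up.
Round 4 — rule 8, derive bios_posted.
Closure: {beep_code_3, bios_posted, boot_ok, cable_seated, cond_4, disk_detected, driver_loaded, fan_spinning, firmware_stale, gpu_fault, led_green, led_red, log_uploaded, network_up, overheat, power_on, psu_ok, replace_psu, temp_high, ticket_escalated, update_required} — 21 facts.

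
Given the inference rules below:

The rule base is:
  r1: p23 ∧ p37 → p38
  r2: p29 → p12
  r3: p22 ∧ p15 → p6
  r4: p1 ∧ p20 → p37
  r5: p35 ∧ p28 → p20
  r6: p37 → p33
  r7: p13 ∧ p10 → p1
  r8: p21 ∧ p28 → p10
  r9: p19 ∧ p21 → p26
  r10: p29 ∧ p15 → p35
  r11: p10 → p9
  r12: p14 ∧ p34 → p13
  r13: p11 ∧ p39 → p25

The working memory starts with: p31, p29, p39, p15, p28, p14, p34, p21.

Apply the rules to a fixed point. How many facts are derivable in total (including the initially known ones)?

17

Round 1 fires r2, r8, r10, r12, giving p12, p10, p35, p13.
Round 2 fires r5, r7, r11, giving p20, p1, p9.
Round 3 fires r4, giving p37.
Round 4 fires r6, giving p33.
Closure: {p1, p10, p12, p13, p14, p15, p20, p21, p28, p29, p31, p33, p34, p35, p37, p39, p9} — 17 facts.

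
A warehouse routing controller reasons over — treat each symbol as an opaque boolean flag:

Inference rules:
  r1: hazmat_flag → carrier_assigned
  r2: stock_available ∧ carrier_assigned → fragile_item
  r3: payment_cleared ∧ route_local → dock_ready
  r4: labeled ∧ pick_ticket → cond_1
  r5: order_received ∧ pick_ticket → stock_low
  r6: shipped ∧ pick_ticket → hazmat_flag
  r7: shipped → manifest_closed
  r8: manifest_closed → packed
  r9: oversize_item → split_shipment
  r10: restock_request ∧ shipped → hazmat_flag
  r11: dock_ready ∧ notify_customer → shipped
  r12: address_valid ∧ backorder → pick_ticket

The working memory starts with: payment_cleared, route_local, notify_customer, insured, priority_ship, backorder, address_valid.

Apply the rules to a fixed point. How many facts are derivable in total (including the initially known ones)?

Round 1: r3 [payment_cleared ∧ route_local → dock_ready]; r12 [address_valid ∧ backorder → pick_ticket]. New: dock_ready, pick_ticket.
Round 2: r11 [dock_ready ∧ notify_customer → shipped]. New: shipped.
Round 3: r6 [shipped ∧ pick_ticket → hazmat_flag]; r7 [shipped → manifest_closed]. New: hazmat_flag, manifest_closed.
Round 4: r1 [hazmat_flag → carrier_assigned]; r8 [manifest_closed → packed]. New: carrier_assigned, packed.
Closure: {address_valid, backorder, carrier_assigned, dock_ready, hazmat_flag, insured, manifest_closed, notify_customer, packed, payment_cleared, pick_ticket, priority_ship, route_local, shipped} — 14 facts.

14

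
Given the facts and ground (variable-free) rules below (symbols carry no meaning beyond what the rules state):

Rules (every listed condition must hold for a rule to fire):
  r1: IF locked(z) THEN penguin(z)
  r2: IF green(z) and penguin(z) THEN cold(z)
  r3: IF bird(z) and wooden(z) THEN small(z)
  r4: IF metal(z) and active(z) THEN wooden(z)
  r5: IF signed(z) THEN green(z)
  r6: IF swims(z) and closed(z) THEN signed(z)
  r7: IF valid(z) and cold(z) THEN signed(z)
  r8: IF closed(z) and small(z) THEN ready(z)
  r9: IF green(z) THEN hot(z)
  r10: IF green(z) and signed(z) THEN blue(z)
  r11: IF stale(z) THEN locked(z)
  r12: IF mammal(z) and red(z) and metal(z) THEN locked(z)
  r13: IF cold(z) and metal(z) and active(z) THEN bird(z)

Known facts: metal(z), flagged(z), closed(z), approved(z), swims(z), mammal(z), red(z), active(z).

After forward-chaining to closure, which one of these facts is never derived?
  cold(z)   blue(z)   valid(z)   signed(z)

Round 1 — r4, r6, r12, derive wooden(z), signed(z), locked(z).
Round 2 — r1, r5, derive penguin(z), green(z).
Round 3 — r2, r9, r10, derive cold(z), hot(z), blue(z).
Round 4 — r13, derive bird(z).
Round 5 — r3, derive small(z).
Round 6 — r8, derive ready(z).
Derived: cold(z) (round 3), blue(z) (round 3), signed(z) (round 1). valid(z) never appears in any round.

valid(z)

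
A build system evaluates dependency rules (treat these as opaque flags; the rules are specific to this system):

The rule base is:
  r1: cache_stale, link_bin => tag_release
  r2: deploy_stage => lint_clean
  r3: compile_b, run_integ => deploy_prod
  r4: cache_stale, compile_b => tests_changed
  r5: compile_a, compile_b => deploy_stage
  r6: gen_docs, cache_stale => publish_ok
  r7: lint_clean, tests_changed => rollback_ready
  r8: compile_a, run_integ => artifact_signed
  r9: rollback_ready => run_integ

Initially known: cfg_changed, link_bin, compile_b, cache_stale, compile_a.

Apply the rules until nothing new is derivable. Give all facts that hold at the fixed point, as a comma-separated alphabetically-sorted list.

artifact_signed, cache_stale, cfg_changed, compile_a, compile_b, deploy_prod, deploy_stage, link_bin, lint_clean, rollback_ready, run_integ, tag_release, tests_changed

Round 1 — r1, r4, r5, derive tag_release, tests_changed, deploy_stage.
Round 2 — r2, derive lint_clean.
Round 3 — r7, derive rollback_ready.
Round 4 — r9, derive run_integ.
Round 5 — r3, r8, derive deploy_prod, artifact_signed.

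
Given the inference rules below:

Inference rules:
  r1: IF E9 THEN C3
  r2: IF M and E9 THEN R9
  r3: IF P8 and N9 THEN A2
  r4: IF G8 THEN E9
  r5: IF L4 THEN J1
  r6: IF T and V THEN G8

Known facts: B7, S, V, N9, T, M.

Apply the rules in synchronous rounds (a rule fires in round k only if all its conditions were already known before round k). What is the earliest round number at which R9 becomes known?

3

Round 1: r6 [IF T and V THEN G8]. Adds G8.
Round 2: r4 [IF G8 THEN E9]. Adds E9.
Round 3: r1 [IF E9 THEN C3]; r2 [IF M and E9 THEN R9]. Adds C3, R9.
R9 first appears in round 3.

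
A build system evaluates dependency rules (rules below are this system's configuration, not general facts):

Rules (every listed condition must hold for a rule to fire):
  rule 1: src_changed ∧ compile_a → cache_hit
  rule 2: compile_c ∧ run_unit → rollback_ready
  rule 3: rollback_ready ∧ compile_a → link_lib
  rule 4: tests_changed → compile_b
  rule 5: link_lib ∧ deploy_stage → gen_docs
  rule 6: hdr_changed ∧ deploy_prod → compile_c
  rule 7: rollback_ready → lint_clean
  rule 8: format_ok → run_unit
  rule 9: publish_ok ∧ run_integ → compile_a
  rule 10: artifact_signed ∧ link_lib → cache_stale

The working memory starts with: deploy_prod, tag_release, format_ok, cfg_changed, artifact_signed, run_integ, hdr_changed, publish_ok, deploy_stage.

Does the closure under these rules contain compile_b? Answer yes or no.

no

[1] rule 6 [hdr_changed ∧ deploy_prod → compile_c]; rule 8 [format_ok → run_unit]; rule 9 [publish_ok ∧ run_integ → compile_a]. ⇒ new: compile_c, run_unit, compile_a.
[2] rule 2 [compile_c ∧ run_unit → rollback_ready]. ⇒ new: rollback_ready.
[3] rule 3 [rollback_ready ∧ compile_a → link_lib]; rule 7 [rollback_ready → lint_clean]. ⇒ new: link_lib, lint_clean.
[4] rule 5 [link_lib ∧ deploy_stage → gen_docs]; rule 10 [artifact_signed ∧ link_lib → cache_stale]. ⇒ new: gen_docs, cache_stale.
Fixed point reached. compile_b is concluded only by rule 4; rule 4 needs tests_changed (never derived).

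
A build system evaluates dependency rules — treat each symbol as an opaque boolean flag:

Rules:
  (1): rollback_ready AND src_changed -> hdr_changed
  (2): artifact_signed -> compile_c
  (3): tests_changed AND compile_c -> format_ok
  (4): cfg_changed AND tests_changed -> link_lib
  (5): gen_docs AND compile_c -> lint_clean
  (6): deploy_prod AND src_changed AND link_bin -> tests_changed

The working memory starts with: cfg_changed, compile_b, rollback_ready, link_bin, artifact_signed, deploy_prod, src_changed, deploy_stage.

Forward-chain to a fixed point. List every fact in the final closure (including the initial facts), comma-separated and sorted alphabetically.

artifact_signed, cfg_changed, compile_b, compile_c, deploy_prod, deploy_stage, format_ok, hdr_changed, link_bin, link_lib, rollback_ready, src_changed, tests_changed

Round 1 — (1), (2), (6), derive hdr_changed, compile_c, tests_changed.
Round 2 — (3), (4), derive format_ok, link_lib.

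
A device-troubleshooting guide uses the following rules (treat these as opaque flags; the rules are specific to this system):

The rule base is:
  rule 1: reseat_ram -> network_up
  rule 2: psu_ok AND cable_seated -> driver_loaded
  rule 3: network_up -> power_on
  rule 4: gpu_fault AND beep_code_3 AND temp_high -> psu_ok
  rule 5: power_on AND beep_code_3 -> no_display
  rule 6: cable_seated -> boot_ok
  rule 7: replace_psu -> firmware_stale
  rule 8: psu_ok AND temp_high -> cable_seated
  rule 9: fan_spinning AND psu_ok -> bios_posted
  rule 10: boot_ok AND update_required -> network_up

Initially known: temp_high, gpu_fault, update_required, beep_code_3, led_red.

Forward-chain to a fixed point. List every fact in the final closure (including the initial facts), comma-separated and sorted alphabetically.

Round 1: rule 4 [gpu_fault AND beep_code_3 AND temp_high -> psu_ok]. New: psu_ok.
Round 2: rule 8 [psu_ok AND temp_high -> cable_seated]. New: cable_seated.
Round 3: rule 2 [psu_ok AND cable_seated -> driver_loaded]; rule 6 [cable_seated -> boot_ok]. New: driver_loaded, boot_ok.
Round 4: rule 10 [boot_ok AND update_required -> network_up]. New: network_up.
Round 5: rule 3 [network_up -> power_on]. New: power_on.
Round 6: rule 5 [power_on AND beep_code_3 -> no_display]. New: no_display.

beep_code_3, boot_ok, cable_seated, driver_loaded, gpu_fault, led_red, network_up, no_display, power_on, psu_ok, temp_high, update_required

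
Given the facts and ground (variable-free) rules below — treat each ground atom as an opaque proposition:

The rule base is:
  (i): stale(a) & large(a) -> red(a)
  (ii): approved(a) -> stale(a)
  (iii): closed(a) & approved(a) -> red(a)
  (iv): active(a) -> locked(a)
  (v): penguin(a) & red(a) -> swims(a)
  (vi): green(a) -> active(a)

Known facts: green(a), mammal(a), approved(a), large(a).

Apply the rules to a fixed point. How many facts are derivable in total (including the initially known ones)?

Round 1: (ii) [approved(a) -> stale(a)]; (vi) [green(a) -> active(a)]. Adds stale(a), active(a).
Round 2: (i) [stale(a) & large(a) -> red(a)]; (iv) [active(a) -> locked(a)]. Adds red(a), locked(a).
Closure: {active(a), approved(a), green(a), large(a), locked(a), mammal(a), red(a), stale(a)} — 8 facts.

8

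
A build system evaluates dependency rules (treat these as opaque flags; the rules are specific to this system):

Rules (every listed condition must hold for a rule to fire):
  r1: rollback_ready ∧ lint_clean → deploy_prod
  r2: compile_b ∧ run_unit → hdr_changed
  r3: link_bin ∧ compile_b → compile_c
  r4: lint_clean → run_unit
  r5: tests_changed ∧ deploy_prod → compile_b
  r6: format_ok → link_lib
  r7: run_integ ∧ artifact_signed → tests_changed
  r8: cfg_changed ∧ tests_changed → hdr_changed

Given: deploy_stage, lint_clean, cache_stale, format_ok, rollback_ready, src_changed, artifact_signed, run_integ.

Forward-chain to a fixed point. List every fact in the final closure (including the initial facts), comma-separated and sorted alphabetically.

artifact_signed, cache_stale, compile_b, deploy_prod, deploy_stage, format_ok, hdr_changed, link_lib, lint_clean, rollback_ready, run_integ, run_unit, src_changed, tests_changed

Round 1 — r1, r4, r6, r7, derive deploy_prod, run_unit, link_lib, tests_changed.
Round 2 — r5, derive compile_b.
Round 3 — r2, derive hdr_changed.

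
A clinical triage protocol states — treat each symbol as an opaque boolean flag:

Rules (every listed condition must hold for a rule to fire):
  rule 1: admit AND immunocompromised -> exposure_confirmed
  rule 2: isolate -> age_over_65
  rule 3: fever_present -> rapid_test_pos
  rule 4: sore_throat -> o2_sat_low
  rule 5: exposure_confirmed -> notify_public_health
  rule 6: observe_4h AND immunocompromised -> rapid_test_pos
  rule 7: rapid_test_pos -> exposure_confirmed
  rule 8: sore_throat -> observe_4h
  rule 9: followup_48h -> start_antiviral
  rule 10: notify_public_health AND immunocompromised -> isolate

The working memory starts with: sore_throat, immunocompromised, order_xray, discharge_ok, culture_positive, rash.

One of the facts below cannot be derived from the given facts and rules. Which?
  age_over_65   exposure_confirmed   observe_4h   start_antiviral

start_antiviral

Round 1: rule 4 [sore_throat -> o2_sat_low]; rule 8 [sore_throat -> observe_4h]. Adds o2_sat_low, observe_4h.
Round 2: rule 6 [observe_4h AND immunocompromised -> rapid_test_pos]. Adds rapid_test_pos.
Round 3: rule 7 [rapid_test_pos -> exposure_confirmed]. Adds exposure_confirmed.
Round 4: rule 5 [exposure_confirmed -> notify_public_health]. Adds notify_public_health.
Round 5: rule 10 [notify_public_health AND immunocompromised -> isolate]. Adds isolate.
Round 6: rule 2 [isolate -> age_over_65]. Adds age_over_65.
Derived: exposure_confirmed (round 3), age_over_65 (round 6), observe_4h (round 1). start_antiviral never appears in any round.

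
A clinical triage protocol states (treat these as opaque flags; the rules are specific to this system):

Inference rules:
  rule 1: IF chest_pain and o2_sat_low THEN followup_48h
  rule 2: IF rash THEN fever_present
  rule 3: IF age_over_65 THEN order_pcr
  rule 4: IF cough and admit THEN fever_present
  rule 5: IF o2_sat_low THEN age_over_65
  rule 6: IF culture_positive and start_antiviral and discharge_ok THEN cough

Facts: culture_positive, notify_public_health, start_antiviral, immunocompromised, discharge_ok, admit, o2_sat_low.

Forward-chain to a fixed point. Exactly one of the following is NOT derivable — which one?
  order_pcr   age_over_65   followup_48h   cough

Round 1: rule 5 [IF o2_sat_low THEN age_over_65]; rule 6 [IF culture_positive and start_antiviral and discharge_ok THEN cough]. Adds age_over_65, cough.
Round 2: rule 3 [IF age_over_65 THEN order_pcr]; rule 4 [IF cough and admit THEN fever_present]. Adds order_pcr, fever_present.
Derived: cough (round 1), age_over_65 (round 1), order_pcr (round 2). followup_48h never appears in any round.

followup_48h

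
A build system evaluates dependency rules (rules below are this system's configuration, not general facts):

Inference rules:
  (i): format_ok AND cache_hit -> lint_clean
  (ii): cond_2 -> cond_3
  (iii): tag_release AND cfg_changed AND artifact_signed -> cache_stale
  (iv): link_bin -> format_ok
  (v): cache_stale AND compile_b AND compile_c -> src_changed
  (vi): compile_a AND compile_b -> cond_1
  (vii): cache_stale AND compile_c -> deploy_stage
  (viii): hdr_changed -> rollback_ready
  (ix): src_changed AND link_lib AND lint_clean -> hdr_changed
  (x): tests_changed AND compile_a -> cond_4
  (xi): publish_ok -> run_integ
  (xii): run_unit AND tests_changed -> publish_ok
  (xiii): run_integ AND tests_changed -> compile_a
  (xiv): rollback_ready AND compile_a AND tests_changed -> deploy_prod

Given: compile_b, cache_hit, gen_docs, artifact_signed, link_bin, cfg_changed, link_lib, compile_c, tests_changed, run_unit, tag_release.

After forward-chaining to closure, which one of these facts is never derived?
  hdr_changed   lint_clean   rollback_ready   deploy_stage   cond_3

[1] (iii) [tag_release AND cfg_changed AND artifact_signed -> cache_stale]; (iv) [link_bin -> format_ok]; (xii) [run_unit AND tests_changed -> publish_ok]. ⇒ new: cache_stale, format_ok, publish_ok.
[2] (i) [format_ok AND cache_hit -> lint_clean]; (v) [cache_stale AND compile_b AND compile_c -> src_changed]; (vii) [cache_stale AND compile_c -> deploy_stage]; (xi) [publish_ok -> run_integ]. ⇒ new: lint_clean, src_changed, deploy_stage, run_integ.
[3] (ix) [src_changed AND link_lib AND lint_clean -> hdr_changed]; (xiii) [run_integ AND tests_changed -> compile_a]. ⇒ new: hdr_changed, compile_a.
[4] (vi) [compile_a AND compile_b -> cond_1]; (viii) [hdr_changed -> rollback_ready]; (x) [tests_changed AND compile_a -> cond_4]. ⇒ new: cond_1, rollback_ready, cond_4.
[5] (xiv) [rollback_ready AND compile_a AND tests_changed -> deploy_prod]. ⇒ new: deploy_prod.
Derived: hdr_changed (round 3), deploy_stage (round 2), lint_clean (round 2), rollback_ready (round 4). cond_3 never appears in any round.

cond_3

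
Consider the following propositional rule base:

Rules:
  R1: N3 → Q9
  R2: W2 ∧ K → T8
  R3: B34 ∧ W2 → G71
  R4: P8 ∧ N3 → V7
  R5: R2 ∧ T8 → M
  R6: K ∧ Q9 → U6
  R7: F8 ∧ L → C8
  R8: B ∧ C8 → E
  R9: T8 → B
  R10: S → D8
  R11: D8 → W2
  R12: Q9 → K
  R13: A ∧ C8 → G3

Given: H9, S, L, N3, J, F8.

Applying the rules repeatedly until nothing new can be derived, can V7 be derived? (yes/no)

Round 1 fires R1, R7, R10, giving Q9, C8, D8.
Round 2 fires R11, R12, giving W2, K.
Round 3 fires R2, R6, giving T8, U6.
Round 4 fires R9, giving B.
Round 5 fires R8, giving E.
Fixed point reached. V7 is concluded only by R4; R4 needs P8 (never derived).

no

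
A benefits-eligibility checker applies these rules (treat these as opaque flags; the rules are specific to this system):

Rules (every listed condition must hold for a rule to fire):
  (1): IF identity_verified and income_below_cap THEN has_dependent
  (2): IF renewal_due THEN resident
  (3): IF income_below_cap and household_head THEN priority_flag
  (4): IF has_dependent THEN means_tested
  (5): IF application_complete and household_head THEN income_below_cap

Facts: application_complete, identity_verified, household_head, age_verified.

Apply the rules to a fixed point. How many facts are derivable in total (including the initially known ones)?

[1] (5) [IF application_complete and household_head THEN income_below_cap]. ⇒ new: income_below_cap.
[2] (1) [IF identity_verified and income_below_cap THEN has_dependent]; (3) [IF income_below_cap and household_head THEN priority_flag]. ⇒ new: has_dependent, priority_flag.
[3] (4) [IF has_dependent THEN means_tested]. ⇒ new: means_tested.
Closure: {age_verified, application_complete, has_dependent, household_head, identity_verified, income_below_cap, means_tested, priority_flag} — 8 facts.

8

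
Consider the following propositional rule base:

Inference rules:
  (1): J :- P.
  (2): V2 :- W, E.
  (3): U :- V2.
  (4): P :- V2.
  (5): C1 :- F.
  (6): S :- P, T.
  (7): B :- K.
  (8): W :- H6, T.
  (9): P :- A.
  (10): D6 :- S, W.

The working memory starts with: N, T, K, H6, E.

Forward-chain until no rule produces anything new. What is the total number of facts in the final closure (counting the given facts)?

Round 1 — (7), (8), derive B, W.
Round 2 — (2), derive V2.
Round 3 — (3), (4), derive U, P.
Round 4 — (1), (6), derive J, S.
Round 5 — (10), derive D6.
Closure: {B, D6, E, H6, J, K, N, P, S, T, U, V2, W} — 13 facts.

13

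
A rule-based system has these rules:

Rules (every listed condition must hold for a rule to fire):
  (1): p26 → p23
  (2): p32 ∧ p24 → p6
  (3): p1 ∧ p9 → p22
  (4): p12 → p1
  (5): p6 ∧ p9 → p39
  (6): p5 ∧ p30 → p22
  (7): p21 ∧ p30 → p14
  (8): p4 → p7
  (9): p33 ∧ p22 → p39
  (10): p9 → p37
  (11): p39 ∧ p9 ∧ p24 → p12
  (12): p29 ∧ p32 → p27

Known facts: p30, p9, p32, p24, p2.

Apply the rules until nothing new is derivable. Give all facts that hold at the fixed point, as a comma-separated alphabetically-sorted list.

p1, p12, p2, p22, p24, p30, p32, p37, p39, p6, p9

Round 1: (2) [p32 ∧ p24 → p6]; (10) [p9 → p37]. New: p6, p37.
Round 2: (5) [p6 ∧ p9 → p39]. New: p39.
Round 3: (11) [p39 ∧ p9 ∧ p24 → p12]. New: p12.
Round 4: (4) [p12 → p1]. New: p1.
Round 5: (3) [p1 ∧ p9 → p22]. New: p22.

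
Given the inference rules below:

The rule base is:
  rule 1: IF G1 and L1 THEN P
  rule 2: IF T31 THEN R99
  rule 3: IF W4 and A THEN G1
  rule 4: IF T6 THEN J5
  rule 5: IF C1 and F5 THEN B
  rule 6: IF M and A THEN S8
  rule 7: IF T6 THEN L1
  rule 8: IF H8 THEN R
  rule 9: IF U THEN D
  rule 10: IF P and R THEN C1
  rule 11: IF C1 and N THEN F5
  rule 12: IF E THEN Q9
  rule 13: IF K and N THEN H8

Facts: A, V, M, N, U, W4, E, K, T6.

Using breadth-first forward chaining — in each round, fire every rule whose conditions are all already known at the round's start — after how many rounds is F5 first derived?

Round 1 — rule 3, rule 4, rule 6, rule 7, rule 9, rule 12, rule 13, derive G1, J5, S8, L1, D, Q9, H8.
Round 2 — rule 1, rule 8, derive P, R.
Round 3 — rule 10, derive C1.
Round 4 — rule 11, derive F5.
F5 first appears in round 4.

4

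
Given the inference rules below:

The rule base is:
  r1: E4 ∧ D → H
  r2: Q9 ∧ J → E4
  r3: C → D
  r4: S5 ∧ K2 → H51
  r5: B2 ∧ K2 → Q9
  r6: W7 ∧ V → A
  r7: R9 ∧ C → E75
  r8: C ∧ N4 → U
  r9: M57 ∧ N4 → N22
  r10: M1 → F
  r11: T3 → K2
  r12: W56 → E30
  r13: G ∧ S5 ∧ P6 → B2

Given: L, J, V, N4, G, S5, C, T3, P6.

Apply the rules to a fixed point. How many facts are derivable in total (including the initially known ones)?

17

Round 1: r3 [C → D]; r8 [C ∧ N4 → U]; r11 [T3 → K2]; r13 [G ∧ S5 ∧ P6 → B2]. Adds D, U, K2, B2.
Round 2: r4 [S5 ∧ K2 → H51]; r5 [B2 ∧ K2 → Q9]. Adds H51, Q9.
Round 3: r2 [Q9 ∧ J → E4]. Adds E4.
Round 4: r1 [E4 ∧ D → H]. Adds H.
Closure: {B2, C, D, E4, G, H, H51, J, K2, L, N4, P6, Q9, S5, T3, U, V} — 17 facts.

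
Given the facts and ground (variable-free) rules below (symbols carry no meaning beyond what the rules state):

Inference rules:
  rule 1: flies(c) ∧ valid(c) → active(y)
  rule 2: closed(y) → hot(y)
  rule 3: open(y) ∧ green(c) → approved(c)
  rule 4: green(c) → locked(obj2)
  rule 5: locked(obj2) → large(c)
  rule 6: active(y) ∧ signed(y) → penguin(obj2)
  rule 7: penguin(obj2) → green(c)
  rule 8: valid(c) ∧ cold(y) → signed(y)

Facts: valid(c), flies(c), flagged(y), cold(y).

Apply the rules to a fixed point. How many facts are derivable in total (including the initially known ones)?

10

Round 1 fires rule 1, rule 8, giving active(y), signed(y).
Round 2 fires rule 6, giving penguin(obj2).
Round 3 fires rule 7, giving green(c).
Round 4 fires rule 4, giving locked(obj2).
Round 5 fires rule 5, giving large(c).
Closure: {active(y), cold(y), flagged(y), flies(c), green(c), large(c), locked(obj2), penguin(obj2), signed(y), valid(c)} — 10 facts.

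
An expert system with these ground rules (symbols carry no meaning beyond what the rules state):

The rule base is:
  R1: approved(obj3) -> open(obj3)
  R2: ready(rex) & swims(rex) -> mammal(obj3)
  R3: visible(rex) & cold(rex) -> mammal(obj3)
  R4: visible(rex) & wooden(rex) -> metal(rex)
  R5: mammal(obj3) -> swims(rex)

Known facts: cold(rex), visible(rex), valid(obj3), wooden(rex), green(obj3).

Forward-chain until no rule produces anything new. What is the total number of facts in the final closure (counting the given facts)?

8

Round 1: R3 [visible(rex) & cold(rex) -> mammal(obj3)]; R4 [visible(rex) & wooden(rex) -> metal(rex)]. Adds mammal(obj3), metal(rex).
Round 2: R5 [mammal(obj3) -> swims(rex)]. Adds swims(rex).
Closure: {cold(rex), green(obj3), mammal(obj3), metal(rex), swims(rex), valid(obj3), visible(rex), wooden(rex)} — 8 facts.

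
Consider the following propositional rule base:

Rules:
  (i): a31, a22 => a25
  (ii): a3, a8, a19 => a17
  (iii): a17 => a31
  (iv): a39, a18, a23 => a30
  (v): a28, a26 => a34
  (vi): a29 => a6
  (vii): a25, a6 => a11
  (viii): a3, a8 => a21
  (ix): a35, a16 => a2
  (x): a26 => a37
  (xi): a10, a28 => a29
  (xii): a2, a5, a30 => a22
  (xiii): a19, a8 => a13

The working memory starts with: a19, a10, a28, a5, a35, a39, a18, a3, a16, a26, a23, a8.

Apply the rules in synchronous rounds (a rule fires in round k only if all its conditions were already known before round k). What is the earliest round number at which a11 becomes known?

Round 1 fires (ii), (iv), (v), (viii), (ix), (x), (xi), (xiii), giving a17, a30, a34, a21, a2, a37, a29, a13.
Round 2 fires (iii), (vi), (xii), giving a31, a6, a22.
Round 3 fires (i), giving a25.
Round 4 fires (vii), giving a11.
a11 first appears in round 4.

4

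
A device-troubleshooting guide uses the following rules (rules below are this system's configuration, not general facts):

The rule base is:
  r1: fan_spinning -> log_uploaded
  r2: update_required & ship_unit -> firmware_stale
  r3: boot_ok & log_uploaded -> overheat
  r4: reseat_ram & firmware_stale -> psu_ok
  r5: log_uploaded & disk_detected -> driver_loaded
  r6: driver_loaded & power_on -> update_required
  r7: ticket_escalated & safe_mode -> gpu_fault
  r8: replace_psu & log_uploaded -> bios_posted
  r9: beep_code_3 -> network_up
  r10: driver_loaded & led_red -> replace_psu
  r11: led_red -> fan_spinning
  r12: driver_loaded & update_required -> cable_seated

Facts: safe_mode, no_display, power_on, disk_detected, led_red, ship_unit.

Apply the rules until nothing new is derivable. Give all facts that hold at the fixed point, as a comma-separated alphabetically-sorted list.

Round 1 — r11, derive fan_spinning.
Round 2 — r1, derive log_uploaded.
Round 3 — r5, derive driver_loaded.
Round 4 — r6, r10, derive update_required, replace_psu.
Round 5 — r2, r8, r12, derive firmware_stale, bios_posted, cable_seated.

bios_posted, cable_seated, disk_detected, driver_loaded, fan_spinning, firmware_stale, led_red, log_uploaded, no_display, power_on, replace_psu, safe_mode, ship_unit, update_required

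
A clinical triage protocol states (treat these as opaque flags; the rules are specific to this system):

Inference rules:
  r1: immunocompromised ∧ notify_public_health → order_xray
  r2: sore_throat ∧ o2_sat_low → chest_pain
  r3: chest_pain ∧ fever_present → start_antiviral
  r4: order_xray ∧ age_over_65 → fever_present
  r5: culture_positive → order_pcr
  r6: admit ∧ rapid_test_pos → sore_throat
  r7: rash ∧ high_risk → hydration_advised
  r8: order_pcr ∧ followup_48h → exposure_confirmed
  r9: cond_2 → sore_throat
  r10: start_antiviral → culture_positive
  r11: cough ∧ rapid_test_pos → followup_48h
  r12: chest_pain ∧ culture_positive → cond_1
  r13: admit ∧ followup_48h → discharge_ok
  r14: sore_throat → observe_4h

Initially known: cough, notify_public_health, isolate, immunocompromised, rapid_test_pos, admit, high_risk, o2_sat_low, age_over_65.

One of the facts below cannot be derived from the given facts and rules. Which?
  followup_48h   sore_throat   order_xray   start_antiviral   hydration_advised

Round 1 — r1, r6, r11, derive order_xray, sore_throat, followup_48h.
Round 2 — r2, r4, r13, r14, derive chest_pain, fever_present, discharge_ok, observe_4h.
Round 3 — r3, derive start_antiviral.
Round 4 — r10, derive culture_positive.
Round 5 — r5, r12, derive order_pcr, cond_1.
Round 6 — r8, derive exposure_confirmed.
Derived: followup_48h (round 1), sore_throat (round 1), order_xray (round 1), start_antiviral (round 3). hydration_advised never appears in any round.

hydration_advised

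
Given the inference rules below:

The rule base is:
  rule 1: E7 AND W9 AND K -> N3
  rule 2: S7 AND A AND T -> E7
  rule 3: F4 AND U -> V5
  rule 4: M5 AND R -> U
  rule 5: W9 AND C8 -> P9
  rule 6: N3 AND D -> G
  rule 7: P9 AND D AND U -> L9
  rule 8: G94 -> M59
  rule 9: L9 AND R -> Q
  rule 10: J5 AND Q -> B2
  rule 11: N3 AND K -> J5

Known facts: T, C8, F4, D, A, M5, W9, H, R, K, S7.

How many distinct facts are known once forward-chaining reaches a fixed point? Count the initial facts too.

[1] rule 2 [S7 AND A AND T -> E7]; rule 4 [M5 AND R -> U]; rule 5 [W9 AND C8 -> P9]. ⇒ new: E7, U, P9.
[2] rule 1 [E7 AND W9 AND K -> N3]; rule 3 [F4 AND U -> V5]; rule 7 [P9 AND D AND U -> L9]. ⇒ new: N3, V5, L9.
[3] rule 6 [N3 AND D -> G]; rule 9 [L9 AND R -> Q]; rule 11 [N3 AND K -> J5]. ⇒ new: G, Q, J5.
[4] rule 10 [J5 AND Q -> B2]. ⇒ new: B2.
Closure: {A, B2, C8, D, E7, F4, G, H, J5, K, L9, M5, N3, P9, Q, R, S7, T, U, V5, W9} — 21 facts.

21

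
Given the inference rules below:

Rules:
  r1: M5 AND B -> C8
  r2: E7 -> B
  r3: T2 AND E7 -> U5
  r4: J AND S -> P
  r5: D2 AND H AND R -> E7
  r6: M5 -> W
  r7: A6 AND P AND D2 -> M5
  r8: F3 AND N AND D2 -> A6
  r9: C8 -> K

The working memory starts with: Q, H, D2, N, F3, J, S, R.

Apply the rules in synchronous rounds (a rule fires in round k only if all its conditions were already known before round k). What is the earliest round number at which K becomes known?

4

Round 1: r4 [J AND S -> P]; r5 [D2 AND H AND R -> E7]; r8 [F3 AND N AND D2 -> A6]. New: P, E7, A6.
Round 2: r2 [E7 -> B]; r7 [A6 AND P AND D2 -> M5]. New: B, M5.
Round 3: r1 [M5 AND B -> C8]; r6 [M5 -> W]. New: C8, W.
Round 4: r9 [C8 -> K]. New: K.
K first appears in round 4.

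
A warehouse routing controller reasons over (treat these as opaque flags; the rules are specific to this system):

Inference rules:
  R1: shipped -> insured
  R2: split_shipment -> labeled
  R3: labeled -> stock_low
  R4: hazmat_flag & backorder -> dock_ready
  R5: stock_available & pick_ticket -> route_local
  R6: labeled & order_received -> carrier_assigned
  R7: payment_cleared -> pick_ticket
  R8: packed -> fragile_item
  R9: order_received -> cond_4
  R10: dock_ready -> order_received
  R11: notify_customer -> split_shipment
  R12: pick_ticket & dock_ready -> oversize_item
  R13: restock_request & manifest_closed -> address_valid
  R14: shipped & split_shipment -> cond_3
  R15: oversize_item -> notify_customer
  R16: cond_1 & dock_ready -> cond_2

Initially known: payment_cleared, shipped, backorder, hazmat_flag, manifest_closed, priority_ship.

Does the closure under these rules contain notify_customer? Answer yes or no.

yes

Round 1: R1 [shipped -> insured]; R4 [hazmat_flag & backorder -> dock_ready]; R7 [payment_cleared -> pick_ticket]. New: insured, dock_ready, pick_ticket.
Round 2: R10 [dock_ready -> order_received]; R12 [pick_ticket & dock_ready -> oversize_item]. New: order_received, oversize_item.
Round 3: R9 [order_received -> cond_4]; R15 [oversize_item -> notify_customer]. New: cond_4, notify_customer.
Round 4: R11 [notify_customer -> split_shipment]. New: split_shipment.
Round 5: R2 [split_shipment -> labeled]; R14 [shipped & split_shipment -> cond_3]. New: labeled, cond_3.
Round 6: R3 [labeled -> stock_low]; R6 [labeled & order_received -> carrier_assigned]. New: stock_low, carrier_assigned.
notify_customer appears in round 3, so it is derivable.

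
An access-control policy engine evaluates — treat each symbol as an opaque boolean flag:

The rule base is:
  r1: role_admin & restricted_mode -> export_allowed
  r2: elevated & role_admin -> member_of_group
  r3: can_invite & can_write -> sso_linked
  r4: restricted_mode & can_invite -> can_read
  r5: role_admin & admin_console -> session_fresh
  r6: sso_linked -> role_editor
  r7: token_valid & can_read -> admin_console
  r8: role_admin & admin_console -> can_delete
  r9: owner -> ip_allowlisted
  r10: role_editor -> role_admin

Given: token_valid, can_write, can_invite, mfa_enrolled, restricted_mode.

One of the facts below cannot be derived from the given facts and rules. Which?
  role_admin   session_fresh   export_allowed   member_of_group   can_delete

member_of_group

Round 1: r3 [can_invite & can_write -> sso_linked]; r4 [restricted_mode & can_invite -> can_read]. Adds sso_linked, can_read.
Round 2: r6 [sso_linked -> role_editor]; r7 [token_valid & can_read -> admin_console]. Adds role_editor, admin_console.
Round 3: r10 [role_editor -> role_admin]. Adds role_admin.
Round 4: r1 [role_admin & restricted_mode -> export_allowed]; r5 [role_admin & admin_console -> session_fresh]; r8 [role_admin & admin_console -> can_delete]. Adds export_allowed, session_fresh, can_delete.
Derived: export_allowed (round 4), session_fresh (round 4), can_delete (round 4), role_admin (round 3). member_of_group never appears in any round.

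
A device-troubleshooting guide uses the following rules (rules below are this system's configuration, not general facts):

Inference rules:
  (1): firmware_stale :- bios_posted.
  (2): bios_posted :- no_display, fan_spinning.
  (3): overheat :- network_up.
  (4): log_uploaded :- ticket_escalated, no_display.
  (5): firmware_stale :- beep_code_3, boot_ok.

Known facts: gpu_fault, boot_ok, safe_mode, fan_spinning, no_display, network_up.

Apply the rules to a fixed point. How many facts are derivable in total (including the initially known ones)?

9

Round 1 — (2), (3), derive bios_posted, overheat.
Round 2 — (1), derive firmware_stale.
Closure: {bios_posted, boot_ok, fan_spinning, firmware_stale, gpu_fault, network_up, no_display, overheat, safe_mode} — 9 facts.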